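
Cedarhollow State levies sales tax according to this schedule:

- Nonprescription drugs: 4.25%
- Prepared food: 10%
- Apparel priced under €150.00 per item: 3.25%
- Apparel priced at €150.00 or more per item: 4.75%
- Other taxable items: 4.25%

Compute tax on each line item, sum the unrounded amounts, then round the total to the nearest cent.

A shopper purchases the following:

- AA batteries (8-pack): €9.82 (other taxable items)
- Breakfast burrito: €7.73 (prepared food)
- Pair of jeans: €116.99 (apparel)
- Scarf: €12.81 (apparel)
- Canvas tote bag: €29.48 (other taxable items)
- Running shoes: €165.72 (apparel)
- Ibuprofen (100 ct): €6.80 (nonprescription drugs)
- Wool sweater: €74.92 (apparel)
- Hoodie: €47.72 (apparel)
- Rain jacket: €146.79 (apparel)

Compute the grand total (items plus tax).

AA batteries (8-pack) €9.82: other taxable items → 4.25% → €0.41735
Breakfast burrito €7.73: prepared food → 10% → €0.773
Pair of jeans €116.99: apparel, under €150.00 → 3.25% → €3.802175
Scarf €12.81: apparel, under €150.00 → 3.25% → €0.416325
Canvas tote bag €29.48: other taxable items → 4.25% → €1.2529
Running shoes €165.72: apparel, €150.00 or more → 4.75% → €7.8717
Ibuprofen (100 ct) €6.80: nonprescription drugs → 4.25% → €0.289
Wool sweater €74.92: apparel, under €150.00 → 3.25% → €2.4349
Hoodie €47.72: apparel, under €150.00 → 3.25% → €1.5509
Rain jacket €146.79: apparel, under €150.00 → 3.25% → €4.770675
Subtotal = €618.78; unrounded tax = €23.578925 → €23.58; total due = €642.36

€642.36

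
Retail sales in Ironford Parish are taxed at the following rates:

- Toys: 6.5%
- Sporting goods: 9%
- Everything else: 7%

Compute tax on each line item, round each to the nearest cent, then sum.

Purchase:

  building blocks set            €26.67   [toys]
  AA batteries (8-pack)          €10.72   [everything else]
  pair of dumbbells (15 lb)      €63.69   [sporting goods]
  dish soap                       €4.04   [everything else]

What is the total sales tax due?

Building blocks set €26.67: toys → 6.5% → €1.73
AA batteries (8-pack) €10.72: everything else → 7% → €0.75
Pair of dumbbells (15 lb) €63.69: sporting goods → 9% → €5.73
Dish soap €4.04: everything else → 7% → €0.28
Total tax = €1.73 + €0.75 + €5.73 + €0.28 = €8.49

€8.49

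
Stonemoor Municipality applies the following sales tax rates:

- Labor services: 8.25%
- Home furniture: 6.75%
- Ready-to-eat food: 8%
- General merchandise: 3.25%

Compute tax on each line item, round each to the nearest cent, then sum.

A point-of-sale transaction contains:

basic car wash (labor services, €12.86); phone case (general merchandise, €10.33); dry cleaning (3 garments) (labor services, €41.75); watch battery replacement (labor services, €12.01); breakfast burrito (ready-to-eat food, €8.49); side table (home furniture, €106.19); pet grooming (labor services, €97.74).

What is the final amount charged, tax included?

Basic car wash €12.86: labor services → 8.25% → €1.06
Phone case €10.33: general merchandise → 3.25% → €0.34
Dry cleaning (3 garments) €41.75: labor services → 8.25% → €3.44
Watch battery replacement €12.01: labor services → 8.25% → €0.99
Breakfast burrito €8.49: ready-to-eat food → 8% → €0.68
Side table €106.19: home furniture → 6.75% → €7.17
Pet grooming €97.74: labor services → 8.25% → €8.06
Subtotal = €289.37; tax = €21.74; total due = €311.11

€311.11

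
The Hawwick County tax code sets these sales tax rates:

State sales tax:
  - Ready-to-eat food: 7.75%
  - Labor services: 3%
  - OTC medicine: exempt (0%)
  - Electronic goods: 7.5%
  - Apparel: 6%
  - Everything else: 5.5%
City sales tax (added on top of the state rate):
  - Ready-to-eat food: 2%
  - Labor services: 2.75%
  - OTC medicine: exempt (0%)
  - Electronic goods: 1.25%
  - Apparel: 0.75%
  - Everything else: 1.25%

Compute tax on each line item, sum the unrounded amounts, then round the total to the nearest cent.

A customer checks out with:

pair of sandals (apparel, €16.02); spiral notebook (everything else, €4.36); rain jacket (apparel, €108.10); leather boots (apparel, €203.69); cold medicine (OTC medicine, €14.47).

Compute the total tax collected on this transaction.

€22.42

Pair of sandals €16.02: apparel → 6% + 0.75% city = 6.75% → €1.08135
Spiral notebook €4.36: everything else → 5.5% + 1.25% city = 6.75% → €0.2943
Rain jacket €108.10: apparel → 6% + 0.75% city = 6.75% → €7.29675
Leather boots €203.69: apparel → 6% + 0.75% city = 6.75% → €13.749075
Cold medicine €14.47: OTC medicine → 0% + 0% city = 0% → €0.00
Unrounded tax sum = €22.421475 → €22.42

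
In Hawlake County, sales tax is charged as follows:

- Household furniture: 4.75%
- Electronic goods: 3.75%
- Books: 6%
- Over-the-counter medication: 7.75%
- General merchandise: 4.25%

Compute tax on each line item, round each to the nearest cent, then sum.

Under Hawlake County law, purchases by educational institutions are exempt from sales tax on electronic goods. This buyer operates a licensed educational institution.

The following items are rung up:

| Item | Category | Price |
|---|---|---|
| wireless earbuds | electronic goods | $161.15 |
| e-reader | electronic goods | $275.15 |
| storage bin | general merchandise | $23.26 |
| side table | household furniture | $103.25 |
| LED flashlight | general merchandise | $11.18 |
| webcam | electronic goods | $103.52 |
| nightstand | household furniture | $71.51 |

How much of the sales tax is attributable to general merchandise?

$1.47

Storage bin $23.26: general merchandise → 4.25% → $0.99
LED flashlight $11.18: general merchandise → 4.25% → $0.48
Tax on general merchandise = $0.99 + $0.48 = $1.47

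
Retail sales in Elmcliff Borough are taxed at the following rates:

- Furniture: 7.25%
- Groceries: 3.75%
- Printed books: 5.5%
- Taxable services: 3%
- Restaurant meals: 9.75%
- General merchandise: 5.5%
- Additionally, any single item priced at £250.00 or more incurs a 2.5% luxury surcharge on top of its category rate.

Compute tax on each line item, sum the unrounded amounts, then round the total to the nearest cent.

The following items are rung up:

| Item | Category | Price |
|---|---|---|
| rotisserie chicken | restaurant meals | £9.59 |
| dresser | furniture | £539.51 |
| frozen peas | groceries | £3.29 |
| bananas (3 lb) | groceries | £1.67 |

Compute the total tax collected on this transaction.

Rotisserie chicken £9.59: restaurant meals → 9.75% → £0.935025
Dresser £539.51: furniture → 7.25% + 2.5% surcharge = 9.75% → £52.602225
Frozen peas £3.29: groceries → 3.75% → £0.123375
Bananas (3 lb) £1.67: groceries → 3.75% → £0.062625
Unrounded tax sum = £53.72325 → £53.72

£53.72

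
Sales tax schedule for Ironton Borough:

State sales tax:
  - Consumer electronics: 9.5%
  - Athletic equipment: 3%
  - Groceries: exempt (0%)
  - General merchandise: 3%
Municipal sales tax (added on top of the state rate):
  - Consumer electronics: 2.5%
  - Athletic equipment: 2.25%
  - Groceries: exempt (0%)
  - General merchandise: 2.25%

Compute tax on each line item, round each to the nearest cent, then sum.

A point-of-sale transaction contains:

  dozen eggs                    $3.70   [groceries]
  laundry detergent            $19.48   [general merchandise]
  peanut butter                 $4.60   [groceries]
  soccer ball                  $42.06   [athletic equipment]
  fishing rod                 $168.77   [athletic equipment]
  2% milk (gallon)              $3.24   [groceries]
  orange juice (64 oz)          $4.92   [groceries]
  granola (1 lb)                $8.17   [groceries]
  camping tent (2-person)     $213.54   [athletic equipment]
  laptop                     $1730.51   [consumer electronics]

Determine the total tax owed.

Dozen eggs $3.70: groceries → 0% + 0% municipal = 0% → $0.00
Laundry detergent $19.48: general merchandise → 3% + 2.25% municipal = 5.25% → $1.02
Peanut butter $4.60: groceries → 0% + 0% municipal = 0% → $0.00
Soccer ball $42.06: athletic equipment → 3% + 2.25% municipal = 5.25% → $2.21
Fishing rod $168.77: athletic equipment → 3% + 2.25% municipal = 5.25% → $8.86
2% milk (gallon) $3.24: groceries → 0% + 0% municipal = 0% → $0.00
Orange juice (64 oz) $4.92: groceries → 0% + 0% municipal = 0% → $0.00
Granola (1 lb) $8.17: groceries → 0% + 0% municipal = 0% → $0.00
Camping tent (2-person) $213.54: athletic equipment → 3% + 2.25% municipal = 5.25% → $11.21
Laptop $1730.51: consumer electronics → 9.5% + 2.5% municipal = 12% → $207.66
Total tax = $1.02 + $2.21 + $8.86 + $11.21 + $207.66 = $230.96

$230.96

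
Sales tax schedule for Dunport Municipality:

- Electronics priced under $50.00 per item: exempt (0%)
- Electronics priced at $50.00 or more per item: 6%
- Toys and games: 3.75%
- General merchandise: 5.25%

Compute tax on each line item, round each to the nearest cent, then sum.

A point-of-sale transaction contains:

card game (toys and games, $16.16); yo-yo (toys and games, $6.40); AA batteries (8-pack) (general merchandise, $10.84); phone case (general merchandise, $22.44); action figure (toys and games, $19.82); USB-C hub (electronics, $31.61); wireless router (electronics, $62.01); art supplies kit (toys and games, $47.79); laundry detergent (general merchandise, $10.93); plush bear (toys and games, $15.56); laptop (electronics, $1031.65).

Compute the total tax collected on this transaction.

$71.90

Card game $16.16: toys and games → 3.75% → $0.61
Yo-yo $6.40: toys and games → 3.75% → $0.24
AA batteries (8-pack) $10.84: general merchandise → 5.25% → $0.57
Phone case $22.44: general merchandise → 5.25% → $1.18
Action figure $19.82: toys and games → 3.75% → $0.74
USB-C hub $31.61: electronics, under $50.00 → 0% → $0.00
Wireless router $62.01: electronics, $50.00 or more → 6% → $3.72
Art supplies kit $47.79: toys and games → 3.75% → $1.79
Laundry detergent $10.93: general merchandise → 5.25% → $0.57
Plush bear $15.56: toys and games → 3.75% → $0.58
Laptop $1031.65: electronics, $50.00 or more → 6% → $61.90
Total tax = $0.61 + $0.24 + $0.57 + $1.18 + $0.74 + $3.72 + $1.79 + $0.57 + $0.58 + $61.90 = $71.90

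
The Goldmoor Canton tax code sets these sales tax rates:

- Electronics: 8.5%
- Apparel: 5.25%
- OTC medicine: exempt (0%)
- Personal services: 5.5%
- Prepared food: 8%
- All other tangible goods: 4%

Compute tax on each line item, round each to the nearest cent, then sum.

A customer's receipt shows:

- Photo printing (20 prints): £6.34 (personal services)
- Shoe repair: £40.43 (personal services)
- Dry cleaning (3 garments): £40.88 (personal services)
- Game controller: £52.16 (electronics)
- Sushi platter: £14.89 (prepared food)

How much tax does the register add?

£10.44

Photo printing (20 prints) £6.34: personal services → 5.5% → £0.35
Shoe repair £40.43: personal services → 5.5% → £2.22
Dry cleaning (3 garments) £40.88: personal services → 5.5% → £2.25
Game controller £52.16: electronics → 8.5% → £4.43
Sushi platter £14.89: prepared food → 8% → £1.19
Total tax = £0.35 + £2.22 + £2.25 + £4.43 + £1.19 = £10.44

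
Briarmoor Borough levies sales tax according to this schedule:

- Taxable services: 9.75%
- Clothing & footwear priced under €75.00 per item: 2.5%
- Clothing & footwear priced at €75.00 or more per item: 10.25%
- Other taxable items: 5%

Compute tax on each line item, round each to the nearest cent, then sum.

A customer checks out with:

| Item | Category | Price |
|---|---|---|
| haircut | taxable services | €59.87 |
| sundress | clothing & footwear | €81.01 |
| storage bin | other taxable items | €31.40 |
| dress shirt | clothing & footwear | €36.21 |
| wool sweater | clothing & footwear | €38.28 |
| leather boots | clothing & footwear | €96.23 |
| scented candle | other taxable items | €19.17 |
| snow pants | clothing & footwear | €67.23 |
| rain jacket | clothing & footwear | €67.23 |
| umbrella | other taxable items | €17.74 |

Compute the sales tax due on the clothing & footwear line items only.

Sundress €81.01: clothing & footwear, €75.00 or more → 10.25% → €8.30
Dress shirt €36.21: clothing & footwear, under €75.00 → 2.5% → €0.91
Wool sweater €38.28: clothing & footwear, under €75.00 → 2.5% → €0.96
Leather boots €96.23: clothing & footwear, €75.00 or more → 10.25% → €9.86
Snow pants €67.23: clothing & footwear, under €75.00 → 2.5% → €1.68
Rain jacket €67.23: clothing & footwear, under €75.00 → 2.5% → €1.68
Tax on clothing & footwear = €8.30 + €0.91 + €0.96 + €9.86 + €1.68 + €1.68 = €23.39

€23.39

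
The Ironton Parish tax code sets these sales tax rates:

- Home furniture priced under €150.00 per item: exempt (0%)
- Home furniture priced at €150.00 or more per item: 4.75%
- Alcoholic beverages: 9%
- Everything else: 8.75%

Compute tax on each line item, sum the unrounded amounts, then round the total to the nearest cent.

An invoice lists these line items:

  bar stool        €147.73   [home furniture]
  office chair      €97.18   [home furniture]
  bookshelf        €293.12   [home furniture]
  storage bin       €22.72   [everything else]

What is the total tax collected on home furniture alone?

€13.92

Bar stool €147.73: home furniture, under €150.00 → 0% → €0.00
Office chair €97.18: home furniture, under €150.00 → 0% → €0.00
Bookshelf €293.12: home furniture, €150.00 or more → 4.75% → €13.9232
Tax on home furniture: unrounded sum = €13.9232 → €13.92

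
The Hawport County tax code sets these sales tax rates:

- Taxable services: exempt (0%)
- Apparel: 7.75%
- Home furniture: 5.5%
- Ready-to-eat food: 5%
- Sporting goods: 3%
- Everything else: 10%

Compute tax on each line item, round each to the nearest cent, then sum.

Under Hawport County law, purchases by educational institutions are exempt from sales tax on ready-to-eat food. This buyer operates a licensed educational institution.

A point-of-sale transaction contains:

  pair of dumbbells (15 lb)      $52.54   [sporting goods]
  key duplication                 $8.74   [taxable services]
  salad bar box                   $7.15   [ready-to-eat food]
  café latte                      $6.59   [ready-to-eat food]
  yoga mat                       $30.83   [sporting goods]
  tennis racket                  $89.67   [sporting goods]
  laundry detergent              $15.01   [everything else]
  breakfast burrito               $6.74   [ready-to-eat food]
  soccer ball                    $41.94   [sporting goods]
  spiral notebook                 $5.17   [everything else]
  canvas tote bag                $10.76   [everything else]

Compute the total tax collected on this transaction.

$9.55

Pair of dumbbells (15 lb) $52.54: sporting goods → 3% → $1.58
Key duplication $8.74: taxable services → 0% → $0.00
Salad bar box $7.15: ready-to-eat food, buyer-exempt → 0% → $0.00
Café latte $6.59: ready-to-eat food, buyer-exempt → 0% → $0.00
Yoga mat $30.83: sporting goods → 3% → $0.92
Tennis racket $89.67: sporting goods → 3% → $2.69
Laundry detergent $15.01: everything else → 10% → $1.50
Breakfast burrito $6.74: ready-to-eat food, buyer-exempt → 0% → $0.00
Soccer ball $41.94: sporting goods → 3% → $1.26
Spiral notebook $5.17: everything else → 10% → $0.52
Canvas tote bag $10.76: everything else → 10% → $1.08
Total tax = $1.58 + $0.92 + $2.69 + $1.50 + $1.26 + $0.52 + $1.08 = $9.55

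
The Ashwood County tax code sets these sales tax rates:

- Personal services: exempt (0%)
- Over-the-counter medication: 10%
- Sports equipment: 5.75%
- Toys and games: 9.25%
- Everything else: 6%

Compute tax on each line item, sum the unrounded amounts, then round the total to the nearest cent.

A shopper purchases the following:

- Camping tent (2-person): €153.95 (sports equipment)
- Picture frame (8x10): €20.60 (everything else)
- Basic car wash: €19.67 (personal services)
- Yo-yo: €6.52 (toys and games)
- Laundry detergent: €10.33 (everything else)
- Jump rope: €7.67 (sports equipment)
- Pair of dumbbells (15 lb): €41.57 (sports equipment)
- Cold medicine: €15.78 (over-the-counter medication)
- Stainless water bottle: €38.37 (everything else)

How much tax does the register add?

€18.02

Camping tent (2-person) €153.95: sports equipment → 5.75% → €8.852125
Picture frame (8x10) €20.60: everything else → 6% → €1.236
Basic car wash €19.67: personal services → 0% → €0.00
Yo-yo €6.52: toys and games → 9.25% → €0.6031
Laundry detergent €10.33: everything else → 6% → €0.6198
Jump rope €7.67: sports equipment → 5.75% → €0.441025
Pair of dumbbells (15 lb) €41.57: sports equipment → 5.75% → €2.390275
Cold medicine €15.78: over-the-counter medication → 10% → €1.578
Stainless water bottle €38.37: everything else → 6% → €2.3022
Unrounded tax sum = €18.022525 → €18.02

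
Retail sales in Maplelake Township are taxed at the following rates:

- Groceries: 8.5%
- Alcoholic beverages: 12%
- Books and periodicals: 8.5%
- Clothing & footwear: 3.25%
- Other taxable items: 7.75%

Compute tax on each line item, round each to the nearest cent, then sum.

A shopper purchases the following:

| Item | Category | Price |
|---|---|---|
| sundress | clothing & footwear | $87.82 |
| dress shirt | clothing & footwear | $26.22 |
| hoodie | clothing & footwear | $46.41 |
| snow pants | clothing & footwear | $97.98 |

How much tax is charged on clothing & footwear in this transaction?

Sundress $87.82: clothing & footwear → 3.25% → $2.85
Dress shirt $26.22: clothing & footwear → 3.25% → $0.85
Hoodie $46.41: clothing & footwear → 3.25% → $1.51
Snow pants $97.98: clothing & footwear → 3.25% → $3.18
Tax on clothing & footwear = $2.85 + $0.85 + $1.51 + $3.18 = $8.39

$8.39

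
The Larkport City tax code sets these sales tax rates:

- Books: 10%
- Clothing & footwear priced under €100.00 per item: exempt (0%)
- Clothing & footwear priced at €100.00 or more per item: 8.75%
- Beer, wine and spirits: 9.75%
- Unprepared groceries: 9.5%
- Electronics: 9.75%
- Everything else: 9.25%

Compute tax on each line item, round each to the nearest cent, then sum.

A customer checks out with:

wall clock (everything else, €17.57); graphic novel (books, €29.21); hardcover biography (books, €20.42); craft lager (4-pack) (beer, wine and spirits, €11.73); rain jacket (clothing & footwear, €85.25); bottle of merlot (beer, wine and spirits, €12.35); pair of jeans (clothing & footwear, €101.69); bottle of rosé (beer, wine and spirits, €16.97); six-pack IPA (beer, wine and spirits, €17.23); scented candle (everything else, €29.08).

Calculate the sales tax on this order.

€23.85

Wall clock €17.57: everything else → 9.25% → €1.63
Graphic novel €29.21: books → 10% → €2.92
Hardcover biography €20.42: books → 10% → €2.04
Craft lager (4-pack) €11.73: beer, wine and spirits → 9.75% → €1.14
Rain jacket €85.25: clothing & footwear, under €100.00 → 0% → €0.00
Bottle of merlot €12.35: beer, wine and spirits → 9.75% → €1.20
Pair of jeans €101.69: clothing & footwear, €100.00 or more → 8.75% → €8.90
Bottle of rosé €16.97: beer, wine and spirits → 9.75% → €1.65
Six-pack IPA €17.23: beer, wine and spirits → 9.75% → €1.68
Scented candle €29.08: everything else → 9.25% → €2.69
Total tax = €1.63 + €2.92 + €2.04 + €1.14 + €1.20 + €8.90 + €1.65 + €1.68 + €2.69 = €23.85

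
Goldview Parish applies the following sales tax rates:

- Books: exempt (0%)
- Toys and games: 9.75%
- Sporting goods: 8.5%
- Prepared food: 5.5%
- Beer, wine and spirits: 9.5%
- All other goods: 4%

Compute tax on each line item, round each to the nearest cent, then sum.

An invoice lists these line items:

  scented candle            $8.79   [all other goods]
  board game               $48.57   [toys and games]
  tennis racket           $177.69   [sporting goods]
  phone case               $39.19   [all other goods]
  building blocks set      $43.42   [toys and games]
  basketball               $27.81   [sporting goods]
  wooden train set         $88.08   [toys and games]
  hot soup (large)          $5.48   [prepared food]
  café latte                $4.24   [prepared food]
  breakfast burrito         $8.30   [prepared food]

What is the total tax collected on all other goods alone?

$1.92

Scented candle $8.79: all other goods → 4% → $0.35
Phone case $39.19: all other goods → 4% → $1.57
Tax on all other goods = $0.35 + $1.57 = $1.92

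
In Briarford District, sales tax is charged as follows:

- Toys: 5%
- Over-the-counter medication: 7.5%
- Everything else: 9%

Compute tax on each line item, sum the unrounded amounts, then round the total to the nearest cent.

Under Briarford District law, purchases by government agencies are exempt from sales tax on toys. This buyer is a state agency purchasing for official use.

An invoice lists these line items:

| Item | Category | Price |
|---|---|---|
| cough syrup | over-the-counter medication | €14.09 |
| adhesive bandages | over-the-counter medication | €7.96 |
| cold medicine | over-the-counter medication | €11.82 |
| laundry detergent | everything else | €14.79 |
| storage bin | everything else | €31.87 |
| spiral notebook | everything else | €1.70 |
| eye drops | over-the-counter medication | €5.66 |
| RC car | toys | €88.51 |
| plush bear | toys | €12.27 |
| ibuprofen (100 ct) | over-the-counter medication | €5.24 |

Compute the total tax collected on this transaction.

Cough syrup €14.09: over-the-counter medication → 7.5% → €1.05675
Adhesive bandages €7.96: over-the-counter medication → 7.5% → €0.597
Cold medicine €11.82: over-the-counter medication → 7.5% → €0.8865
Laundry detergent €14.79: everything else → 9% → €1.3311
Storage bin €31.87: everything else → 9% → €2.8683
Spiral notebook €1.70: everything else → 9% → €0.153
Eye drops €5.66: over-the-counter medication → 7.5% → €0.4245
RC car €88.51: toys, buyer-exempt → 0% → €0.00
Plush bear €12.27: toys, buyer-exempt → 0% → €0.00
Ibuprofen (100 ct) €5.24: over-the-counter medication → 7.5% → €0.393
Unrounded tax sum = €7.71015 → €7.71

€7.71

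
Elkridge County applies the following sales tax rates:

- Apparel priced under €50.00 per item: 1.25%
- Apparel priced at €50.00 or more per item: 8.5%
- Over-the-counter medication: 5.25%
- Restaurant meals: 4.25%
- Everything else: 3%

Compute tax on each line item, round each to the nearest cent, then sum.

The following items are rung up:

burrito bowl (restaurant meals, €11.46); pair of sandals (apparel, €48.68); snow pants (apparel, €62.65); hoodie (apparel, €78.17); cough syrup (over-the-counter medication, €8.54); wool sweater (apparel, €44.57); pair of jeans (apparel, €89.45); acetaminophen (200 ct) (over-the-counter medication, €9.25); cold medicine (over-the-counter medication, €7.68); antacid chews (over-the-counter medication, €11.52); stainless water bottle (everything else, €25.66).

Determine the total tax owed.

€23.94

Burrito bowl €11.46: restaurant meals → 4.25% → €0.49
Pair of sandals €48.68: apparel, under €50.00 → 1.25% → €0.61
Snow pants €62.65: apparel, €50.00 or more → 8.5% → €5.33
Hoodie €78.17: apparel, €50.00 or more → 8.5% → €6.64
Cough syrup €8.54: over-the-counter medication → 5.25% → €0.45
Wool sweater €44.57: apparel, under €50.00 → 1.25% → €0.56
Pair of jeans €89.45: apparel, €50.00 or more → 8.5% → €7.60
Acetaminophen (200 ct) €9.25: over-the-counter medication → 5.25% → €0.49
Cold medicine €7.68: over-the-counter medication → 5.25% → €0.40
Antacid chews €11.52: over-the-counter medication → 5.25% → €0.60
Stainless water bottle €25.66: everything else → 3% → €0.77
Total tax = €0.49 + €0.61 + €5.33 + €6.64 + €0.45 + €0.56 + €7.60 + €0.49 + €0.40 + €0.60 + €0.77 = €23.94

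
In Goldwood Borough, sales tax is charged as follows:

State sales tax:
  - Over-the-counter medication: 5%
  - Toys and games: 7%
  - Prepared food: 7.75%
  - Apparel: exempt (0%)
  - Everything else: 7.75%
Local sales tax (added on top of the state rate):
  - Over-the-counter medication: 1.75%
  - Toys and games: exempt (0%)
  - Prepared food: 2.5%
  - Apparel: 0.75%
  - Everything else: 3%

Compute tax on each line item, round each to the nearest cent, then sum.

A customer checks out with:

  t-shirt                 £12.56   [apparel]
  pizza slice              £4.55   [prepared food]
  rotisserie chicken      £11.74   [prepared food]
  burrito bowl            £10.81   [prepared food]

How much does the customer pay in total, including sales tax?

T-shirt £12.56: apparel → 0% + 0.75% local = 0.75% → £0.09
Pizza slice £4.55: prepared food → 7.75% + 2.5% local = 10.25% → £0.47
Rotisserie chicken £11.74: prepared food → 7.75% + 2.5% local = 10.25% → £1.20
Burrito bowl £10.81: prepared food → 7.75% + 2.5% local = 10.25% → £1.11
Subtotal = £39.66; tax = £2.87; total due = £42.53

£42.53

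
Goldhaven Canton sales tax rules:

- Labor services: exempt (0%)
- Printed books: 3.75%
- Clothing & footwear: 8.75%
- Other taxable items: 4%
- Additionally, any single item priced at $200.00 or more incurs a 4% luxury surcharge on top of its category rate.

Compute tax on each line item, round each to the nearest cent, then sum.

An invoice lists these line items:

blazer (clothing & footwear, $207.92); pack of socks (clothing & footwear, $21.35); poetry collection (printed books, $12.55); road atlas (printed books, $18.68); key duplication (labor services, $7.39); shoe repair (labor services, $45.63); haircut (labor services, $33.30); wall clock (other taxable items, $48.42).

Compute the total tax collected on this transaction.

Blazer $207.92: clothing & footwear → 8.75% + 4% surcharge = 12.75% → $26.51
Pack of socks $21.35: clothing & footwear → 8.75% → $1.87
Poetry collection $12.55: printed books → 3.75% → $0.47
Road atlas $18.68: printed books → 3.75% → $0.70
Key duplication $7.39: labor services → 0% → $0.00
Shoe repair $45.63: labor services → 0% → $0.00
Haircut $33.30: labor services → 0% → $0.00
Wall clock $48.42: other taxable items → 4% → $1.94
Total tax = $26.51 + $1.87 + $0.47 + $0.70 + $1.94 = $31.49

$31.49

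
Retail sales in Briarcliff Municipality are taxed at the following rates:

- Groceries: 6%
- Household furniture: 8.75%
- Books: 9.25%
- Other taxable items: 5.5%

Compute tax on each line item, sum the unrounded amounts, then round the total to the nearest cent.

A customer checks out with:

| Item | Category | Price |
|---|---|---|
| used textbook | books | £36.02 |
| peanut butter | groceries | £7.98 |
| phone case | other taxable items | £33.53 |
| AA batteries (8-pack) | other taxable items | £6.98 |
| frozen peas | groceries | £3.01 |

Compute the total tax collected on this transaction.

£6.22

Used textbook £36.02: books → 9.25% → £3.33185
Peanut butter £7.98: groceries → 6% → £0.4788
Phone case £33.53: other taxable items → 5.5% → £1.84415
AA batteries (8-pack) £6.98: other taxable items → 5.5% → £0.3839
Frozen peas £3.01: groceries → 6% → £0.1806
Unrounded tax sum = £6.2193 → £6.22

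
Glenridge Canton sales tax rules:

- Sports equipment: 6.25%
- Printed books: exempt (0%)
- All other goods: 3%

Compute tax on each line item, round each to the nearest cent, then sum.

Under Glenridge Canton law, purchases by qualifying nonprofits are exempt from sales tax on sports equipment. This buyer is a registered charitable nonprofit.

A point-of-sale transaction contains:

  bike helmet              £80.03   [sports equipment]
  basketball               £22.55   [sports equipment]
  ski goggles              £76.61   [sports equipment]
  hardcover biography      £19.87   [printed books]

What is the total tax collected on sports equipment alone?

£0.00

Bike helmet £80.03: sports equipment, buyer-exempt → 0% → £0.00
Basketball £22.55: sports equipment, buyer-exempt → 0% → £0.00
Ski goggles £76.61: sports equipment, buyer-exempt → 0% → £0.00
Tax on sports equipment = £0.00 + £0.00 + £0.00 = £0.00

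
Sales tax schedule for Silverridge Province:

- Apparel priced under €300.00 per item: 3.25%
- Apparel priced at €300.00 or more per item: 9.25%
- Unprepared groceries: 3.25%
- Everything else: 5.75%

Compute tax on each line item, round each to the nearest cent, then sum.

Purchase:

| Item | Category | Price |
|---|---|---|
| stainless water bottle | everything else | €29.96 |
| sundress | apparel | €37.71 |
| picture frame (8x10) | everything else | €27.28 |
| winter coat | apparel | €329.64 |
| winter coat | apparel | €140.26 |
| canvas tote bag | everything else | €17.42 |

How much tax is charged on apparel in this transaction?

€36.28

Sundress €37.71: apparel, under €300.00 → 3.25% → €1.23
Winter coat €329.64: apparel, €300.00 or more → 9.25% → €30.49
Winter coat €140.26: apparel, under €300.00 → 3.25% → €4.56
Tax on apparel = €1.23 + €30.49 + €4.56 = €36.28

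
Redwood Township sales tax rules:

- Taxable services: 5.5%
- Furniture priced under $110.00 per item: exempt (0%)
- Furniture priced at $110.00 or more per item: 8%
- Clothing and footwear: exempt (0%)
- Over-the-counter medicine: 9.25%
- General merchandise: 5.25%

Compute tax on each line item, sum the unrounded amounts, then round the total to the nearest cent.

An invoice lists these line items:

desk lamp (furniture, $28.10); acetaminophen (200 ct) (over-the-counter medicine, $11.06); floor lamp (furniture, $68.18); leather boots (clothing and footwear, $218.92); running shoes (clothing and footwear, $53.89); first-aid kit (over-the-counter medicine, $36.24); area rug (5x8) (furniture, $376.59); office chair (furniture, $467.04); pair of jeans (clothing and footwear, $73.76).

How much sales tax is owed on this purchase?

Desk lamp $28.10: furniture, under $110.00 → 0% → $0.00
Acetaminophen (200 ct) $11.06: over-the-counter medicine → 9.25% → $1.02305
Floor lamp $68.18: furniture, under $110.00 → 0% → $0.00
Leather boots $218.92: clothing and footwear → 0% → $0.00
Running shoes $53.89: clothing and footwear → 0% → $0.00
First-aid kit $36.24: over-the-counter medicine → 9.25% → $3.3522
Area rug (5x8) $376.59: furniture, $110.00 or more → 8% → $30.1272
Office chair $467.04: furniture, $110.00 or more → 8% → $37.3632
Pair of jeans $73.76: clothing and footwear → 0% → $0.00
Unrounded tax sum = $71.86565 → $71.87

$71.87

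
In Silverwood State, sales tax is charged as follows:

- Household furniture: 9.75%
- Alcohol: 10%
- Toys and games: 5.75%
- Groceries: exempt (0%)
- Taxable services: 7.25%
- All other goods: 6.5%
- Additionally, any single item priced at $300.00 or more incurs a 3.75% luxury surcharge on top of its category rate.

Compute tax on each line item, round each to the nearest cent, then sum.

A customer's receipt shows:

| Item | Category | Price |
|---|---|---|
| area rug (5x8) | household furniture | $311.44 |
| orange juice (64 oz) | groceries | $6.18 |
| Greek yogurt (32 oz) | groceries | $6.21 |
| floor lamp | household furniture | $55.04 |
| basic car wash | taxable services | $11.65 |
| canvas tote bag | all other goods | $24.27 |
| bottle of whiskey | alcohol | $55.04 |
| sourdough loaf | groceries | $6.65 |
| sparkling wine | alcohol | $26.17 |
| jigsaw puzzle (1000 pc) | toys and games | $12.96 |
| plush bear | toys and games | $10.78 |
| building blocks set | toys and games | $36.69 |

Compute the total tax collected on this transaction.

$61.43

Area rug (5x8) $311.44: household furniture → 9.75% + 3.75% surcharge = 13.5% → $42.04
Orange juice (64 oz) $6.18: groceries → 0% → $0.00
Greek yogurt (32 oz) $6.21: groceries → 0% → $0.00
Floor lamp $55.04: household furniture → 9.75% → $5.37
Basic car wash $11.65: taxable services → 7.25% → $0.84
Canvas tote bag $24.27: all other goods → 6.5% → $1.58
Bottle of whiskey $55.04: alcohol → 10% → $5.50
Sourdough loaf $6.65: groceries → 0% → $0.00
Sparkling wine $26.17: alcohol → 10% → $2.62
Jigsaw puzzle (1000 pc) $12.96: toys and games → 5.75% → $0.75
Plush bear $10.78: toys and games → 5.75% → $0.62
Building blocks set $36.69: toys and games → 5.75% → $2.11
Total tax = $42.04 + $5.37 + $0.84 + $1.58 + $5.50 + $2.62 + $0.75 + $0.62 + $2.11 = $61.43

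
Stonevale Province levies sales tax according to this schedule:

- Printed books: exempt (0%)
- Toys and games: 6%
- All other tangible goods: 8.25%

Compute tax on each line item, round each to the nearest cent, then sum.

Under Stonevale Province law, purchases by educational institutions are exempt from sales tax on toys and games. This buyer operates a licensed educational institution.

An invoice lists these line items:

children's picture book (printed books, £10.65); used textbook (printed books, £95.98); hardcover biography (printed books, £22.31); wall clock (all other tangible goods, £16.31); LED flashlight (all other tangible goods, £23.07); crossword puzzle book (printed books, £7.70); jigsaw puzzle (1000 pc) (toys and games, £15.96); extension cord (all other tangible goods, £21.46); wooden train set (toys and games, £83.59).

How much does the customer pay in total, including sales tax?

Children's picture book £10.65: printed books → 0% → £0.00
Used textbook £95.98: printed books → 0% → £0.00
Hardcover biography £22.31: printed books → 0% → £0.00
Wall clock £16.31: all other tangible goods → 8.25% → £1.35
LED flashlight £23.07: all other tangible goods → 8.25% → £1.90
Crossword puzzle book £7.70: printed books → 0% → £0.00
Jigsaw puzzle (1000 pc) £15.96: toys and games, buyer-exempt → 0% → £0.00
Extension cord £21.46: all other tangible goods → 8.25% → £1.77
Wooden train set £83.59: toys and games, buyer-exempt → 0% → £0.00
Subtotal = £297.03; tax = £5.02; total due = £302.05

£302.05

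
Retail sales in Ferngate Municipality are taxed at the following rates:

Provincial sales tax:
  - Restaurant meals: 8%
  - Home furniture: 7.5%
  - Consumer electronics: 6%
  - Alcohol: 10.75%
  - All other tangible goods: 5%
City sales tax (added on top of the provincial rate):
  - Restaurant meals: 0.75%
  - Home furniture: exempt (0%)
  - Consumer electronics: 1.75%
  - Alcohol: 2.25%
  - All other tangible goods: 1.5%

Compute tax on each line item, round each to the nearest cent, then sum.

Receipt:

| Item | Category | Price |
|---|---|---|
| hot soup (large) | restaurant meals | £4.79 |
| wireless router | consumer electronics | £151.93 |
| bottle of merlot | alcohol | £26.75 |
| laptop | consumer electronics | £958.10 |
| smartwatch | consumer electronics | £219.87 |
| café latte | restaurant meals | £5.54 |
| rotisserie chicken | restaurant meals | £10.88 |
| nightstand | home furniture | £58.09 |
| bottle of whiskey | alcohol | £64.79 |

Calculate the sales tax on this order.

£121.17

Hot soup (large) £4.79: restaurant meals → 8% + 0.75% city = 8.75% → £0.42
Wireless router £151.93: consumer electronics → 6% + 1.75% city = 7.75% → £11.77
Bottle of merlot £26.75: alcohol → 10.75% + 2.25% city = 13% → £3.48
Laptop £958.10: consumer electronics → 6% + 1.75% city = 7.75% → £74.25
Smartwatch £219.87: consumer electronics → 6% + 1.75% city = 7.75% → £17.04
Café latte £5.54: restaurant meals → 8% + 0.75% city = 8.75% → £0.48
Rotisserie chicken £10.88: restaurant meals → 8% + 0.75% city = 8.75% → £0.95
Nightstand £58.09: home furniture → 7.5% + 0% city = 7.5% → £4.36
Bottle of whiskey £64.79: alcohol → 10.75% + 2.25% city = 13% → £8.42
Total tax = £0.42 + £11.77 + £3.48 + £74.25 + £17.04 + £0.48 + £0.95 + £4.36 + £8.42 = £121.17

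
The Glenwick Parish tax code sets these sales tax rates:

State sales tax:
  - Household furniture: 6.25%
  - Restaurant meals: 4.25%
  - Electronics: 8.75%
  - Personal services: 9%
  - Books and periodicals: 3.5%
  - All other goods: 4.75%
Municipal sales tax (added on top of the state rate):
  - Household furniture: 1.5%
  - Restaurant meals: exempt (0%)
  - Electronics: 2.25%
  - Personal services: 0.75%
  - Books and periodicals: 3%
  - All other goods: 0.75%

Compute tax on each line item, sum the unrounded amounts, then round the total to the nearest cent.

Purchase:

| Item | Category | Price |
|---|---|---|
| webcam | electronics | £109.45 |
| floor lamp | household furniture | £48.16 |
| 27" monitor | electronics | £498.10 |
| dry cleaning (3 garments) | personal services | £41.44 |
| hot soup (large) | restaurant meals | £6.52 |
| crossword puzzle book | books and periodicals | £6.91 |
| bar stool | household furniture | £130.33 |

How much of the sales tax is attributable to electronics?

£66.83

Webcam £109.45: electronics → 8.75% + 2.25% municipal = 11% → £12.0395
27" monitor £498.10: electronics → 8.75% + 2.25% municipal = 11% → £54.791
Tax on electronics: unrounded sum = £66.8305 → £66.83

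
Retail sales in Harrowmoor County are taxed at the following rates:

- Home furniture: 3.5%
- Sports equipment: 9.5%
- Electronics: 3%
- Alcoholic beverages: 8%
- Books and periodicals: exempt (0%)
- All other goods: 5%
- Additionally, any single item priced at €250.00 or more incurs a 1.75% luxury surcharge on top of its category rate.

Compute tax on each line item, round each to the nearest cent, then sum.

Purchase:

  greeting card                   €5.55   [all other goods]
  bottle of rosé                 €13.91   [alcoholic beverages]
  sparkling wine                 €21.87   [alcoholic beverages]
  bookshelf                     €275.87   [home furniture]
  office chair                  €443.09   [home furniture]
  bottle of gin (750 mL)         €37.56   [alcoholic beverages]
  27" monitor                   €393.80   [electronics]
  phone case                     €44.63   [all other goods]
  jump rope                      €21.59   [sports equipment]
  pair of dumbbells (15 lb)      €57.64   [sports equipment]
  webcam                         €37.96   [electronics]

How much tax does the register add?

€73.49

Greeting card €5.55: all other goods → 5% → €0.28
Bottle of rosé €13.91: alcoholic beverages → 8% → €1.11
Sparkling wine €21.87: alcoholic beverages → 8% → €1.75
Bookshelf €275.87: home furniture → 3.5% + 1.75% surcharge = 5.25% → €14.48
Office chair €443.09: home furniture → 3.5% + 1.75% surcharge = 5.25% → €23.26
Bottle of gin (750 mL) €37.56: alcoholic beverages → 8% → €3.00
27" monitor €393.80: electronics → 3% + 1.75% surcharge = 4.75% → €18.71
Phone case €44.63: all other goods → 5% → €2.23
Jump rope €21.59: sports equipment → 9.5% → €2.05
Pair of dumbbells (15 lb) €57.64: sports equipment → 9.5% → €5.48
Webcam €37.96: electronics → 3% → €1.14
Total tax = €0.28 + €1.11 + €1.75 + €14.48 + €23.26 + €3.00 + €18.71 + €2.23 + €2.05 + €5.48 + €1.14 = €73.49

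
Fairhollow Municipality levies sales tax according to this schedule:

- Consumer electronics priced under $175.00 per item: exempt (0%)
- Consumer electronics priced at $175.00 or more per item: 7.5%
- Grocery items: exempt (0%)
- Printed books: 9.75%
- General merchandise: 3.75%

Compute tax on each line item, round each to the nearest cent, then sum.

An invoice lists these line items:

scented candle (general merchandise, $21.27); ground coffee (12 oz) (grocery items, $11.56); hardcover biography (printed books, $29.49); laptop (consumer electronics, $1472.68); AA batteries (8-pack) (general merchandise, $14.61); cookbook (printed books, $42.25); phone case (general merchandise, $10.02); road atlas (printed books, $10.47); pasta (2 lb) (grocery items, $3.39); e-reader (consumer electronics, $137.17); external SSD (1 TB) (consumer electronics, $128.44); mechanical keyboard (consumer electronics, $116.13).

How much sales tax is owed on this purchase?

Scented candle $21.27: general merchandise → 3.75% → $0.80
Ground coffee (12 oz) $11.56: grocery items → 0% → $0.00
Hardcover biography $29.49: printed books → 9.75% → $2.88
Laptop $1472.68: consumer electronics, $175.00 or more → 7.5% → $110.45
AA batteries (8-pack) $14.61: general merchandise → 3.75% → $0.55
Cookbook $42.25: printed books → 9.75% → $4.12
Phone case $10.02: general merchandise → 3.75% → $0.38
Road atlas $10.47: printed books → 9.75% → $1.02
Pasta (2 lb) $3.39: grocery items → 0% → $0.00
E-reader $137.17: consumer electronics, under $175.00 → 0% → $0.00
External SSD (1 TB) $128.44: consumer electronics, under $175.00 → 0% → $0.00
Mechanical keyboard $116.13: consumer electronics, under $175.00 → 0% → $0.00
Total tax = $0.80 + $2.88 + $110.45 + $0.55 + $4.12 + $0.38 + $1.02 = $120.20

$120.20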